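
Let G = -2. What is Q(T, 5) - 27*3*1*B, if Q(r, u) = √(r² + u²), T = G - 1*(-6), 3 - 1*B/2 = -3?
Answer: -972 + √41 ≈ -965.60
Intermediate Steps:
B = 12 (B = 6 - 2*(-3) = 6 + 6 = 12)
T = 4 (T = -2 - 1*(-6) = -2 + 6 = 4)
Q(T, 5) - 27*3*1*B = √(4² + 5²) - 27*3*1*12 = √(16 + 25) - 81*12 = √41 - 27*36 = √41 - 972 = -972 + √41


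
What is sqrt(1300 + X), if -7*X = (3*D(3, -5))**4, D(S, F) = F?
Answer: 5*I*sqrt(11627)/7 ≈ 77.02*I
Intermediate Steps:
X = -50625/7 (X = -(3*(-5))**4/7 = -1/7*(-15)**4 = -1/7*50625 = -50625/7 ≈ -7232.1)
sqrt(1300 + X) = sqrt(1300 - 50625/7) = sqrt(-41525/7) = 5*I*sqrt(11627)/7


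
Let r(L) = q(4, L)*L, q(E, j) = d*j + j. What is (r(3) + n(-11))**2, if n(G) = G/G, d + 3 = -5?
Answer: 3844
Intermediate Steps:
d = -8 (d = -3 - 5 = -8)
n(G) = 1
q(E, j) = -7*j (q(E, j) = -8*j + j = -7*j)
r(L) = -7*L**2 (r(L) = (-7*L)*L = -7*L**2)
(r(3) + n(-11))**2 = (-7*3**2 + 1)**2 = (-7*9 + 1)**2 = (-63 + 1)**2 = (-62)**2 = 3844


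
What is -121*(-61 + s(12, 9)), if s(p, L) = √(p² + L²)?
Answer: 5566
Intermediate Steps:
s(p, L) = √(L² + p²)
-121*(-61 + s(12, 9)) = -121*(-61 + √(9² + 12²)) = -121*(-61 + √(81 + 144)) = -121*(-61 + √225) = -121*(-61 + 15) = -121*(-46) = 5566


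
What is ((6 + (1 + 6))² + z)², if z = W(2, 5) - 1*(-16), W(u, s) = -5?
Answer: 32400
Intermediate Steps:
z = 11 (z = -5 - 1*(-16) = -5 + 16 = 11)
((6 + (1 + 6))² + z)² = ((6 + (1 + 6))² + 11)² = ((6 + 7)² + 11)² = (13² + 11)² = (169 + 11)² = 180² = 32400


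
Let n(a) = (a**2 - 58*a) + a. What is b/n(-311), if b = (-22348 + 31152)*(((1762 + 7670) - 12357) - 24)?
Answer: -6490749/28612 ≈ -226.85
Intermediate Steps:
b = -25962996 (b = 8804*((9432 - 12357) - 24) = 8804*(-2925 - 24) = 8804*(-2949) = -25962996)
n(a) = a**2 - 57*a
b/n(-311) = -25962996*(-1/(311*(-57 - 311))) = -25962996/((-311*(-368))) = -25962996/114448 = -25962996*1/114448 = -6490749/28612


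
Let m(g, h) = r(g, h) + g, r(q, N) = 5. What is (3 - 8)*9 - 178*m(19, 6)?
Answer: -4317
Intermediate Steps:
m(g, h) = 5 + g
(3 - 8)*9 - 178*m(19, 6) = (3 - 8)*9 - 178*(5 + 19) = -5*9 - 178*24 = -45 - 4272 = -4317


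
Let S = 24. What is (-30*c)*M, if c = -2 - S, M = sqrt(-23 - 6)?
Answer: 780*I*sqrt(29) ≈ 4200.4*I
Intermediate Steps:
M = I*sqrt(29) (M = sqrt(-29) = I*sqrt(29) ≈ 5.3852*I)
c = -26 (c = -2 - 1*24 = -2 - 24 = -26)
(-30*c)*M = (-30*(-26))*(I*sqrt(29)) = 780*(I*sqrt(29)) = 780*I*sqrt(29)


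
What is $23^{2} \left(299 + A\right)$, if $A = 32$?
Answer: $175099$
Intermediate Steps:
$23^{2} \left(299 + A\right) = 23^{2} \left(299 + 32\right) = 529 \cdot 331 = 175099$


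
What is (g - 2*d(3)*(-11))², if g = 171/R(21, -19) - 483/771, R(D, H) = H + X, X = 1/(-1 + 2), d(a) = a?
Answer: 824780961/264196 ≈ 3121.9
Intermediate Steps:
X = 1 (X = 1/1 = 1)
R(D, H) = 1 + H (R(D, H) = H + 1 = 1 + H)
g = -5205/514 (g = 171/(1 - 19) - 483/771 = 171/(-18) - 483*1/771 = 171*(-1/18) - 161/257 = -19/2 - 161/257 = -5205/514 ≈ -10.126)
(g - 2*d(3)*(-11))² = (-5205/514 - 2*3*(-11))² = (-5205/514 - 6*(-11))² = (-5205/514 + 66)² = (28719/514)² = 824780961/264196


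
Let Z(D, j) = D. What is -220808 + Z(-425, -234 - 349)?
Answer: -221233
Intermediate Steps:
-220808 + Z(-425, -234 - 349) = -220808 - 425 = -221233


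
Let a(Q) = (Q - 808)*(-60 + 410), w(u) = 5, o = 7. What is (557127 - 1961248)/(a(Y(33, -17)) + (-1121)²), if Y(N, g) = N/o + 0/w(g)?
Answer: -1404121/975491 ≈ -1.4394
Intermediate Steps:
Y(N, g) = N/7 (Y(N, g) = N/7 + 0/5 = N*(⅐) + 0*(⅕) = N/7 + 0 = N/7)
a(Q) = -282800 + 350*Q (a(Q) = (-808 + Q)*350 = -282800 + 350*Q)
(557127 - 1961248)/(a(Y(33, -17)) + (-1121)²) = (557127 - 1961248)/((-282800 + 350*((⅐)*33)) + (-1121)²) = -1404121/((-282800 + 350*(33/7)) + 1256641) = -1404121/((-282800 + 1650) + 1256641) = -1404121/(-281150 + 1256641) = -1404121/975491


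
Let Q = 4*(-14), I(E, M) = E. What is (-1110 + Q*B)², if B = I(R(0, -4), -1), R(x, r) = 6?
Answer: 2090916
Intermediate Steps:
Q = -56
B = 6
(-1110 + Q*B)² = (-1110 - 56*6)² = (-1110 - 336)² = (-1446)² = 2090916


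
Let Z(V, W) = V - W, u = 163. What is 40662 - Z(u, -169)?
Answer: 40330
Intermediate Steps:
40662 - Z(u, -169) = 40662 - (163 - 1*(-169)) = 40662 - (163 + 169) = 40662 - 1*332 = 40662 - 332 = 40330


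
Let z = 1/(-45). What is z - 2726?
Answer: -122671/45 ≈ -2726.0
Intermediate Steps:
z = -1/45 ≈ -0.022222
z - 2726 = -1/45 - 2726 = -122671/45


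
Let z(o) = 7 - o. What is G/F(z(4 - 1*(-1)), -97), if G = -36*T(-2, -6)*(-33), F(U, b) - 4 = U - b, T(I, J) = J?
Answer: -7128/103 ≈ -69.204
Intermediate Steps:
F(U, b) = 4 + U - b (F(U, b) = 4 + (U - b) = 4 + U - b)
G = -7128 (G = -36*(-6)*(-33) = 216*(-33) = -7128)
G/F(z(4 - 1*(-1)), -97) = -7128/(4 + (7 - (4 - 1*(-1))) - 1*(-97)) = -7128/(4 + (7 - (4 + 1)) + 97) = -7128/(4 + (7 - 1*5) + 97) = -7128/(4 + (7 - 5) + 97) = -7128/(4 + 2 + 97) = -7128/103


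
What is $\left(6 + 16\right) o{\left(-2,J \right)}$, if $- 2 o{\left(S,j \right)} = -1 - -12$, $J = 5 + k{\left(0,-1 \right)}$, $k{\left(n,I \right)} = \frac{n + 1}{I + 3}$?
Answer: $-121$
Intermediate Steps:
$k{\left(n,I \right)} = \frac{1 + n}{3 + I}$
$J = \frac{11}{2}$ ($J = 5 + \frac{1 + 0}{3 - 1} = 5 + \frac{1}{2} \cdot 1 = 5 + \frac{1}{2} = \frac{11}{2} \approx 5.5$)
$o{\left(S,j \right)} = - \frac{11}{2}$ ($o{\left(S,j \right)} = - \frac{-1 - -12}{2} = - \frac{-1 + 12}{2} = \left(- \frac{1}{2}\right) 11 = - \frac{11}{2}$)
$\left(6 + 16\right) o{\left(-2,J \right)} = \left(6 + 16\right) \left(- \frac{11}{2}\right) = 22 \left(- \frac{11}{2}\right) = -121$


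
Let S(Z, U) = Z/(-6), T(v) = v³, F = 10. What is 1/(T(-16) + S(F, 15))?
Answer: -3/12293 ≈ -0.00024404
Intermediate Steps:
S(Z, U) = -Z/6 (S(Z, U) = Z*(-⅙) = -Z/6)
1/(T(-16) + S(F, 15)) = 1/((-16)³ - ⅙*10) = 1/(-4096 - 5/3) = 1/(-12293/3) = -3/12293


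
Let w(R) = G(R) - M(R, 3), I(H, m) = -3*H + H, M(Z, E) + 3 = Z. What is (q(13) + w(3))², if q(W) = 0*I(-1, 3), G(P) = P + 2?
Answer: 25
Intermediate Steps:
M(Z, E) = -3 + Z
I(H, m) = -2*H
G(P) = 2 + P
q(W) = 0 (q(W) = 0*(-2*(-1)) = 0*2 = 0)
w(R) = 5 (w(R) = (2 + R) - (-3 + R) = (2 + R) + (3 - R) = 5)
(q(13) + w(3))² = (0 + 5)² = 5² = 25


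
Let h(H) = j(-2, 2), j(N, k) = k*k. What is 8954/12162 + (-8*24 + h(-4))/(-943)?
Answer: 5365039/5734383 ≈ 0.93559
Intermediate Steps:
j(N, k) = k²
h(H) = 4 (h(H) = 2² = 4)
8954/12162 + (-8*24 + h(-4))/(-943) = 8954/12162 + (-8*24 + 4)/(-943) = 8954*(1/12162) + (-192 + 4)*(-1/943) = 4477/6081 - 188*(-1/943) = 4477/6081 + 188/943 = 5365039/5734383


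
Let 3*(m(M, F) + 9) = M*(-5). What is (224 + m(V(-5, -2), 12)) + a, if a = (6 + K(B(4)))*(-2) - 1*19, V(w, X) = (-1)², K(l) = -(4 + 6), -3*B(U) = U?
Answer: 607/3 ≈ 202.33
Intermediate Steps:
B(U) = -U/3
K(l) = -10 (K(l) = -1*10 = -10)
V(w, X) = 1
m(M, F) = -9 - 5*M/3 (m(M, F) = -9 + (M*(-5))/3 = -9 + (-5*M)/3 = -9 - 5*M/3)
a = -11 (a = (6 - 10)*(-2) - 1*19 = -4*(-2) - 19 = 8 - 19 = -11)
(224 + m(V(-5, -2), 12)) + a = (224 + (-9 - 5/3*1)) - 11 = (224 + (-9 - 5/3)) - 11 = (224 - 32/3) - 11 = 640/3 - 11 = 607/3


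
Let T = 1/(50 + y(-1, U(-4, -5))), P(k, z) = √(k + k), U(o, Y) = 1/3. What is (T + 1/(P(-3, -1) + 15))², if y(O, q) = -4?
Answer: (-3715*I + 122*√6)/(6348*(-73*I + 10*√6)) ≈ 0.0074 - 0.0018382*I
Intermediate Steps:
U(o, Y) = ⅓
P(k, z) = √2*√k (P(k, z) = √(2*k) = √2*√k)
T = 1/46 (T = 1/(50 - 4) = 1/46 ≈ 0.021739)
(T + 1/(P(-3, -1) + 15))² = (1/46 + 1/(√2*√(-3) + 15))² = (1/46 + 1/(√2*(I*√3) + 15))² = (1/46 + 1/(I*√6 + 15))² = (1/46 + 1/(15 + I*√6))²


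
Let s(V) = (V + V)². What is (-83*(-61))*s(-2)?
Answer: 81008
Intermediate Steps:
s(V) = 4*V² (s(V) = (2*V)² = 4*V²)
(-83*(-61))*s(-2) = (-83*(-61))*(4*(-2)²) = 5063*(4*4) = 5063*16 = 81008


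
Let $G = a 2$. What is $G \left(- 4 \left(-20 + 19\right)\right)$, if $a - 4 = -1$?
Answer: $24$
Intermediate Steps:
$a = 3$ ($a = 4 - 1 = 3$)
$G = 6$ ($G = 3 \cdot 2 = 6$)
$G \left(- 4 \left(-20 + 19\right)\right) = 6 \left(- 4 \left(-20 + 19\right)\right) = 6 \left(\left(-4\right) \left(-1\right)\right) = 6 \cdot 4 = 24$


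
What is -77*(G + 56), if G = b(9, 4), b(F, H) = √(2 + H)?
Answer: -4312 - 77*√6 ≈ -4500.6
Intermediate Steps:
G = √6 (G = √(2 + 4) = √6 ≈ 2.4495)
-77*(G + 56) = -77*(√6 + 56) = -77*(56 + √6) = -4312 - 77*√6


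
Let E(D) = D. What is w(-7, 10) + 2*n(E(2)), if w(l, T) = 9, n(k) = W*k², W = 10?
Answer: 89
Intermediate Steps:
n(k) = 10*k²
w(-7, 10) + 2*n(E(2)) = 9 + 2*(10*2²) = 9 + 2*(10*4) = 9 + 2*40 = 9 + 80 = 89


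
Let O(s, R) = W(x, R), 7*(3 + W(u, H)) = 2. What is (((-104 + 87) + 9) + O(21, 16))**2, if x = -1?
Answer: 5625/49 ≈ 114.80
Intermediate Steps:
W(u, H) = -19/7 (W(u, H) = -3 + (1/7)*2 = -3 + 2/7 = -19/7)
O(s, R) = -19/7
(((-104 + 87) + 9) + O(21, 16))**2 = (((-104 + 87) + 9) - 19/7)**2 = ((-17 + 9) - 19/7)**2 = (-8 - 19/7)**2 = (-75/7)**2 = 5625/49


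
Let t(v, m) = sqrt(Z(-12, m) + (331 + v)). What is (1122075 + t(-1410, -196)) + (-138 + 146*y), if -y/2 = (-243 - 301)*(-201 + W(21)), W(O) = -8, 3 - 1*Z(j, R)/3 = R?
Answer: -32077295 + I*sqrt(482) ≈ -3.2077e+7 + 21.954*I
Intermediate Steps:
Z(j, R) = 9 - 3*R
y = -227392 (y = -2*(-243 - 301)*(-201 - 8) = -(-1088)*(-209) = -2*113696 = -227392)
t(v, m) = sqrt(340 + v - 3*m) (t(v, m) = sqrt((9 - 3*m) + (331 + v)) = sqrt(340 + v - 3*m))
(1122075 + t(-1410, -196)) + (-138 + 146*y) = (1122075 + sqrt(340 - 1410 - 3*(-196))) + (-138 + 146*(-227392)) = (1122075 + sqrt(340 - 1410 + 588)) + (-138 - 33199232) = (1122075 + sqrt(-482)) - 33199370 = (1122075 + I*sqrt(482)) - 33199370 = -32077295 + I*sqrt(482)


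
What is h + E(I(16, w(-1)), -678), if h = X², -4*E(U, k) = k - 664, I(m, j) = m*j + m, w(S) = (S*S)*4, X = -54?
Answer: 6503/2 ≈ 3251.5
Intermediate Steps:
w(S) = 4*S² (w(S) = S²*4 = 4*S²)
I(m, j) = m + j*m (I(m, j) = j*m + m = m + j*m)
E(U, k) = 166 - k/4 (E(U, k) = -(k - 664)/4 = -(-664 + k)/4 = 166 - k/4)
h = 2916 (h = (-54)² = 2916)
h + E(I(16, w(-1)), -678) = 2916 + (166 - ¼*(-678)) = 2916 + (166 + 339/2) = 2916 + 671/2 = 6503/2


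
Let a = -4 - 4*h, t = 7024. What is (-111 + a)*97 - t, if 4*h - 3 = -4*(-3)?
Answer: -19634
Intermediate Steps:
h = 15/4 (h = ¾ + (-4*(-3))/4 = ¾ + (¼)*12 = ¾ + 3 = 15/4 ≈ 3.7500)
a = -19 (a = -4 - 4*15/4 = -4 - 15 = -19)
(-111 + a)*97 - t = (-111 - 19)*97 - 1*7024 = -130*97 - 7024 = -12610 - 7024 = -19634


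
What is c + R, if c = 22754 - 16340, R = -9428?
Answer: -3014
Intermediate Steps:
c = 6414
c + R = 6414 - 9428 = -3014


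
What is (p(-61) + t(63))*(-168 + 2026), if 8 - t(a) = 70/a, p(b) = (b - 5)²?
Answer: 72956228/9 ≈ 8.1062e+6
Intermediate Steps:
p(b) = (-5 + b)²
t(a) = 8 - 70/a
(p(-61) + t(63))*(-168 + 2026) = ((-5 - 61)² + (8 - 70/63))*(-168 + 2026) = ((-66)² + (8 - 70*1/63))*1858 = (4356 + (8 - 10/9))*1858 = (4356 + 62/9)*1858 = (39266/9)*1858 = 72956228/9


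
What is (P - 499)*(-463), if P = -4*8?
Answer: 245853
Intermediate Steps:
P = -32 (P = -2*16 = -32)
(P - 499)*(-463) = (-32 - 499)*(-463) = -531*(-463) = 245853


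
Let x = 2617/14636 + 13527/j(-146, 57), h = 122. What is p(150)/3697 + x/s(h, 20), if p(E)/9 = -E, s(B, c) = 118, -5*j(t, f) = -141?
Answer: 1110767519843/300090133432 ≈ 3.7014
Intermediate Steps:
j(t, f) = 141/5 (j(t, f) = -1/5*(-141) = 141/5)
p(E) = -9*E (p(E) = 9*(-E) = -9*E)
x = 330091619/687892 (x = 2617/14636 + 13527/(141/5) = 2617*(1/14636) + 13527*(5/141) = 2617/14636 + 22545/47 = 330091619/687892 ≈ 479.86)
p(150)/3697 + x/s(h, 20) = -9*150/3697 + (330091619/687892)/118 = -1350*1/3697 + (330091619/687892)*(1/118) = -1350/3697 + 330091619/81171256 = 1110767519843/300090133432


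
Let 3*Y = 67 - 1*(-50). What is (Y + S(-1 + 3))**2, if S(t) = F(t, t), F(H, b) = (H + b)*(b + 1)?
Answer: 2601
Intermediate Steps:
F(H, b) = (1 + b)*(H + b) (F(H, b) = (H + b)*(1 + b) = (1 + b)*(H + b))
Y = 39 (Y = (67 - 1*(-50))/3 = (67 + 50)/3 = (1/3)*117 = 39)
S(t) = 2*t + 2*t**2 (S(t) = t + t + t**2 + t*t = t + t + t**2 + t**2 = 2*t + 2*t**2)
(Y + S(-1 + 3))**2 = (39 + 2*(-1 + 3)*(1 + (-1 + 3)))**2 = (39 + 2*2*(1 + 2))**2 = (39 + 2*2*3)**2 = (39 + 12)**2 = 51**2 = 2601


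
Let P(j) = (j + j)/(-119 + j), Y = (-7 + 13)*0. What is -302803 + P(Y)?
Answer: -302803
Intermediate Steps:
Y = 0 (Y = 6*0 = 0)
P(j) = 2*j/(-119 + j) (P(j) = (2*j)/(-119 + j) = 2*j/(-119 + j))
-302803 + P(Y) = -302803 + 2*0/(-119 + 0) = -302803 + 2*0/(-119) = -302803 + 2*0*(-1/119) = -302803 + 0 = -302803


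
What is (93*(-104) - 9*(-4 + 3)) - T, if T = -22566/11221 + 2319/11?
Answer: -1218487026/123431 ≈ -9871.8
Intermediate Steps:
T = 25773273/123431 (T = -22566*1/11221 + 2319*(1/11) = -22566/11221 + 2319/11 = 25773273/123431 ≈ 208.81)
(93*(-104) - 9*(-4 + 3)) - T = (93*(-104) - 9*(-4 + 3)) - 1*25773273/123431 = (-9672 - 9*(-1)) - 25773273/123431 = (-9672 + 9) - 25773273/123431 = -9663 - 25773273/123431 = -1218487026/123431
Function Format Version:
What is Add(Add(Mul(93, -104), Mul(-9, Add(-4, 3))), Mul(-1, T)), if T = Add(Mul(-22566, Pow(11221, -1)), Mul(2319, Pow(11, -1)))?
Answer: Rational(-1218487026, 123431) ≈ -9871.8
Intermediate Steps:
T = Rational(25773273, 123431) (T = Add(Mul(-22566, Rational(1, 11221)), Mul(2319, Rational(1, 11))) = Add(Rational(-22566, 11221), Rational(2319, 11)) = Rational(25773273, 123431) ≈ 208.81)
Add(Add(Mul(93, -104), Mul(-9, Add(-4, 3))), Mul(-1, T)) = Add(Add(Mul(93, -104), Mul(-9, Add(-4, 3))), Mul(-1, Rational(25773273, 123431))) = Add(Add(-9672, Mul(-9, -1)), Rational(-25773273, 123431)) = Add(Add(-9672, 9), Rational(-25773273, 123431)) = Add(-9663, Rational(-25773273, 123431)) = Rational(-1218487026, 123431)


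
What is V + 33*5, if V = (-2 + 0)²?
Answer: 169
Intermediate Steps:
V = 4 (V = (-2)² = 4)
V + 33*5 = 4 + 33*5 = 4 + 165 = 169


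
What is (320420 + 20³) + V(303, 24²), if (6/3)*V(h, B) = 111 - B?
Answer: 656375/2 ≈ 3.2819e+5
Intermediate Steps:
V(h, B) = 111/2 - B/2 (V(h, B) = (111 - B)/2 = 111/2 - B/2)
(320420 + 20³) + V(303, 24²) = (320420 + 20³) + (111/2 - ½*24²) = (320420 + 8000) + (111/2 - ½*576) = 328420 + (111/2 - 288) = 328420 - 465/2 = 656375/2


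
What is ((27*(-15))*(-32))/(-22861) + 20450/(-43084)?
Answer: -512938045/492471662 ≈ -1.0416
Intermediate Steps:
((27*(-15))*(-32))/(-22861) + 20450/(-43084) = -405*(-32)*(-1/22861) + 20450*(-1/43084) = 12960*(-1/22861) - 10225/21542 = -12960/22861 - 10225/21542 = -512938045/492471662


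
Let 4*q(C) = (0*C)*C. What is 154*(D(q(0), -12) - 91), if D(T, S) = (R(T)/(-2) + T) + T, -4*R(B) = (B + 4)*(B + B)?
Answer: -14014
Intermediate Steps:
R(B) = -B*(4 + B)/2 (R(B) = -(B + 4)*(B + B)/4 = -(4 + B)*2*B/4 = -B*(4 + B)/2)
q(C) = 0 (q(C) = ((0*C)*C)/4 = (0*C)/4 = (¼)*0 = 0)
D(T, S) = 2*T + T*(4 + T)/4 (D(T, S) = (-T*(4 + T)/2/(-2) + T) + T = (-T*(4 + T)/2*(-½) + T) + T = (T*(4 + T)/4 + T) + T = (T + T*(4 + T)/4) + T = 2*T + T*(4 + T)/4)
154*(D(q(0), -12) - 91) = 154*((¼)*0*(12 + 0) - 91) = 154*((¼)*0*12 - 91) = 154*(0 - 91) = 154*(-91) = -14014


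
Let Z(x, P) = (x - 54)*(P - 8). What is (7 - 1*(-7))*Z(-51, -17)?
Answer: 36750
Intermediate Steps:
Z(x, P) = (-54 + x)*(-8 + P)
(7 - 1*(-7))*Z(-51, -17) = (7 - 1*(-7))*(432 - 54*(-17) - 8*(-51) - 17*(-51)) = (7 + 7)*(432 + 918 + 408 + 867) = 14*2625 = 36750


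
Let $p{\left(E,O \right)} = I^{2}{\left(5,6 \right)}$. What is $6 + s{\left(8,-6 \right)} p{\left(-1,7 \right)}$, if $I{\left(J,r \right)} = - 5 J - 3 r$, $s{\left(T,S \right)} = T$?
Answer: $14798$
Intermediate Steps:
$p{\left(E,O \right)} = 1849$ ($p{\left(E,O \right)} = \left(\left(-5\right) 5 - 18\right)^{2} = \left(-25 - 18\right)^{2} = \left(-43\right)^{2} = 1849$)
$6 + s{\left(8,-6 \right)} p{\left(-1,7 \right)} = 6 + 8 \cdot 1849 = 6 + 14792 = 14798$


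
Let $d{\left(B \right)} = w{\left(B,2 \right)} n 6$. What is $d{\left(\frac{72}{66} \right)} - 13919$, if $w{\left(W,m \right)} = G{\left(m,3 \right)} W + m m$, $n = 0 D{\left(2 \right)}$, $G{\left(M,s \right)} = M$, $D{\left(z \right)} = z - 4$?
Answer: $-13919$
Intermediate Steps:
$D{\left(z \right)} = -4 + z$ ($D{\left(z \right)} = z - 4 = -4 + z$)
$n = 0$ ($n = 0 \left(-4 + 2\right) = 0 \left(-2\right) = 0$)
$w{\left(W,m \right)} = m^{2} + W m$ ($w{\left(W,m \right)} = m W + m m = W m + m^{2} = m^{2} + W m$)
$d{\left(B \right)} = 0$ ($d{\left(B \right)} = 2 \left(B + 2\right) 0 \cdot 6 = 2 \left(2 + B\right) 0 \cdot 6 = \left(4 + 2 B\right) 0 \cdot 6 = 0 \cdot 6 = 0$)
$d{\left(\frac{72}{66} \right)} - 13919 = 0 - 13919 = -13919$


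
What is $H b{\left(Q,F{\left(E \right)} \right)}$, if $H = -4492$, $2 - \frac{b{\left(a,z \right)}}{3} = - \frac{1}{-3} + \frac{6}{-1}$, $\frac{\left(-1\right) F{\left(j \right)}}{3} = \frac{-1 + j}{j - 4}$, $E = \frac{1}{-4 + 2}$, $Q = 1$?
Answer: $-103316$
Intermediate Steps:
$E = - \frac{1}{2}$ ($E = \frac{1}{-2} = - \frac{1}{2} \approx -0.5$)
$F{\left(j \right)} = - \frac{3 \left(-1 + j\right)}{-4 + j}$ ($F{\left(j \right)} = - 3 \frac{-1 + j}{j - 4} = - 3 \frac{-1 + j}{-4 + j} = - \frac{3 \left(-1 + j\right)}{-4 + j}$)
$b{\left(a,z \right)} = 23$ ($b{\left(a,z \right)} = 6 - 3 \left(- \frac{1}{-3} + \frac{6}{-1}\right) = 6 - 3 \left(\left(-1\right) \left(- \frac{1}{3}\right) + 6 \left(-1\right)\right) = 6 - 3 \left(\frac{1}{3} - 6\right) = 6 - -17 = 6 + 17 = 23$)
$H b{\left(Q,F{\left(E \right)} \right)} = \left(-4492\right) 23 = -103316$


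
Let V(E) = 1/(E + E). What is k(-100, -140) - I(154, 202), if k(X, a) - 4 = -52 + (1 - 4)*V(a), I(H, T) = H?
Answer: -56557/280 ≈ -201.99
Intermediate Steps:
V(E) = 1/(2*E)
k(X, a) = -48 - 3/(2*a) (k(X, a) = 4 + (-52 + (1 - 4)*(1/(2*a))) = 4 + (-52 - 3/(2*a)) = -48 - 3/(2*a))
k(-100, -140) - I(154, 202) = (-48 - 3/2/(-140)) - 1*154 = (-48 - 3/2*(-1/140)) - 154 = (-48 + 3/280) - 154 = -13437/280 - 154 = -56557/280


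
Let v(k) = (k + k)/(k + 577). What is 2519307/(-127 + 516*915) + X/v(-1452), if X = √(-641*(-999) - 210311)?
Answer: 2519307/472013 + 875*√26878/726 ≈ 202.93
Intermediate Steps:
v(k) = 2*k/(577 + k) (v(k) = (2*k)/(577 + k) = 2*k/(577 + k))
X = 4*√26878 (X = √(640359 - 210311) = √430048 = 4*√26878 ≈ 655.78)
2519307/(-127 + 516*915) + X/v(-1452) = 2519307/(-127 + 516*915) + (4*√26878)/((2*(-1452)/(577 - 1452))) = 2519307/(-127 + 472140) + (4*√26878)/((2*(-1452)/(-875))) = 2519307/472013 + (4*√26878)/((2*(-1452)*(-1/875))) = 2519307*(1/472013) + (4*√26878)/(2904/875) = 2519307/472013 + (4*√26878)*(875/2904) = 2519307/472013 + 875*√26878/726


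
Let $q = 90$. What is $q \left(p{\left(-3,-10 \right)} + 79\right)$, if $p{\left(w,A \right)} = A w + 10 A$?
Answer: $810$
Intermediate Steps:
$p{\left(w,A \right)} = 10 A + A w$
$q \left(p{\left(-3,-10 \right)} + 79\right) = 90 \left(- 10 \left(10 - 3\right) + 79\right) = 90 \left(\left(-10\right) 7 + 79\right) = 90 \left(-70 + 79\right) = 90 \cdot 9 = 810$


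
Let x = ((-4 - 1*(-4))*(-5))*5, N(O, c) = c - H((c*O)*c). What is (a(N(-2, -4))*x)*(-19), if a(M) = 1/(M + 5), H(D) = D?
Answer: 0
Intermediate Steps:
N(O, c) = c - O*c² (N(O, c) = c - c*O*c = c - O*c*c = c - O*c²)
a(M) = 1/(5 + M)
x = 0 (x = ((-4 + 4)*(-5))*5 = (0*(-5))*5 = 0*5 = 0)
(a(N(-2, -4))*x)*(-19) = (0/(5 - 4*(1 - 1*(-2)*(-4))))*(-19) = (0/(5 - 4*(1 - 8)))*(-19) = (0/(5 - 4*(-7)))*(-19) = (0/(5 + 28))*(-19) = (0/33)*(-19) = ((1/33)*0)*(-19) = 0*(-19) = 0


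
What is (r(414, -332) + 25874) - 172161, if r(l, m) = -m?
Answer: -145955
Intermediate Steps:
(r(414, -332) + 25874) - 172161 = (-1*(-332) + 25874) - 172161 = (332 + 25874) - 172161 = 26206 - 172161 = -145955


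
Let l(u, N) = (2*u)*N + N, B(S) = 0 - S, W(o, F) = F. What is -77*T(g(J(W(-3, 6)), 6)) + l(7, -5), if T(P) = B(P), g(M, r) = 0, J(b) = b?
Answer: -75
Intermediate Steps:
B(S) = -S
l(u, N) = N + 2*N*u (l(u, N) = 2*N*u + N = N + 2*N*u)
T(P) = -P
-77*T(g(J(W(-3, 6)), 6)) + l(7, -5) = -(-77)*0 - 5*(1 + 2*7) = -77*0 - 5*(1 + 14) = 0 - 5*15 = 0 - 75 = -75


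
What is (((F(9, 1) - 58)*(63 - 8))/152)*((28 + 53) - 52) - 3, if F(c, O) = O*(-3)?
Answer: -97751/152 ≈ -643.10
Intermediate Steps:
F(c, O) = -3*O
(((F(9, 1) - 58)*(63 - 8))/152)*((28 + 53) - 52) - 3 = (((-3*1 - 58)*(63 - 8))/152)*((28 + 53) - 52) - 3 = (((-3 - 58)*55)*(1/152))*(81 - 52) - 3 = (-61*55*(1/152))*29 - 3 = -3355*1/152*29 - 3 = -3355/152*29 - 3 = -97295/152 - 3 = -97751/152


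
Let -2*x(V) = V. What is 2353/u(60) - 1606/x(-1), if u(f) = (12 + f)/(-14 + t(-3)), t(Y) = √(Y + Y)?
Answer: -132103/36 + 2353*I*√6/72 ≈ -3669.5 + 80.051*I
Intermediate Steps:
t(Y) = √2*√Y (t(Y) = √(2*Y) = √2*√Y)
x(V) = -V/2
u(f) = (12 + f)/(-14 + I*√6) (u(f) = (12 + f)/(-14 + √2*√(-3)) = (12 + f)/(-14 + √2*(I*√3)) = (12 + f)/(-14 + I*√6))
2353/u(60) - 1606/x(-1) = 2353/(-84/101 - 7/101*60 - 6*I*√6/101 - 1/202*I*60*√6) - 1606/((-½*(-1))) = 2353/(-84/101 - 420/101 - 6*I*√6/101 - 30*I*√6/101) - 1606/½ = 2353/(-504/101 - 36*I*√6/101) - 1606*2 = 2353/(-504/101 - 36*I*√6/101) - 3212 = -3212 + 2353/(-504/101 - 36*I*√6/101)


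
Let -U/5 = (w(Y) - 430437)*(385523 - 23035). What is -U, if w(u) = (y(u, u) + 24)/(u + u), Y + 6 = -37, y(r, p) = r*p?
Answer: -33547770510100/43 ≈ -7.8018e+11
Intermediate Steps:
y(r, p) = p*r
Y = -43 (Y = -6 - 37 = -43)
w(u) = (24 + u**2)/(2*u) (w(u) = (u*u + 24)/(u + u) = (u**2 + 24)/((2*u)) = (24 + u**2)*(1/(2*u)) = (24 + u**2)/(2*u))
U = 33547770510100/43 (U = -5*(((1/2)*(-43) + 12/(-43)) - 430437)*(385523 - 23035) = -5*((-43/2 + 12*(-1/43)) - 430437)*362488 = -5*((-43/2 - 12/43) - 430437)*362488 = -5*(-1873/86 - 430437)*362488 = -(-185097275)*362488/86 = -5*(-6709554102020/43) = 33547770510100/43 ≈ 7.8018e+11)
-U = -1*33547770510100/43 = -33547770510100/43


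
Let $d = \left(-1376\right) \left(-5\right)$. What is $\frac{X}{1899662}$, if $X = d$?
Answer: $\frac{3440}{949831} \approx 0.0036217$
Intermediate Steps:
$d = 6880$
$X = 6880$
$\frac{X}{1899662} = \frac{6880}{1899662} = 6880 \cdot \frac{1}{1899662} = \frac{3440}{949831}$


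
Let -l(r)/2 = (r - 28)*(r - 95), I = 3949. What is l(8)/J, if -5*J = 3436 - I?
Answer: -5800/171 ≈ -33.918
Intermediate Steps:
l(r) = -2*(-95 + r)*(-28 + r) (l(r) = -2*(r - 28)*(r - 95) = -2*(-28 + r)*(-95 + r) = -2*(-95 + r)*(-28 + r))
J = 513/5 (J = -(3436 - 1*3949)/5 = -(3436 - 3949)/5 = -⅕*(-513) = 513/5 ≈ 102.60)
l(8)/J = (-5320 - 2*8² + 246*8)/(513/5) = (-5320 - 2*64 + 1968)*(5/513) = (-5320 - 128 + 1968)*(5/513) = -3480*5/513 = -5800/171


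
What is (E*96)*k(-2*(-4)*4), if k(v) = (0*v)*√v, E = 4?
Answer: 0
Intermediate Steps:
k(v) = 0 (k(v) = 0*√v = 0)
(E*96)*k(-2*(-4)*4) = (4*96)*0 = 384*0 = 0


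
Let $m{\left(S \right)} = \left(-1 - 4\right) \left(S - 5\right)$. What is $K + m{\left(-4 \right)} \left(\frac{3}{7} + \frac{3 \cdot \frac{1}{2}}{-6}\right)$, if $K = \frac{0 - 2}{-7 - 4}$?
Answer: $\frac{2531}{308} \approx 8.2175$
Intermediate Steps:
$K = \frac{2}{11}$ ($K = - \frac{2}{-11} = \left(-2\right) \left(- \frac{1}{11}\right) = \frac{2}{11} \approx 0.18182$)
$m{\left(S \right)} = 25 - 5 S$ ($m{\left(S \right)} = - 5 \left(-5 + S\right) = 25 - 5 S$)
$K + m{\left(-4 \right)} \left(\frac{3}{7} + \frac{3 \cdot \frac{1}{2}}{-6}\right) = \frac{2}{11} + \left(25 - -20\right) \left(\frac{3}{7} + \frac{3 \cdot \frac{1}{2}}{-6}\right) = \frac{2}{11} + \left(25 + 20\right) \left(3 \cdot \frac{1}{7} + 3 \cdot \frac{1}{2} \left(- \frac{1}{6}\right)\right) = \frac{2}{11} + 45 \left(\frac{3}{7} + \frac{3}{2} \left(- \frac{1}{6}\right)\right) = \frac{2}{11} + 45 \left(\frac{3}{7} - \frac{1}{4}\right) = \frac{2}{11} + 45 \cdot \frac{5}{28} = \frac{2}{11} + \frac{225}{28} = \frac{2531}{308}$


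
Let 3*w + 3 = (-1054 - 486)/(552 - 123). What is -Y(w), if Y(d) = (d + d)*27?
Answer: 1542/13 ≈ 118.62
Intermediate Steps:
w = -257/117 (w = -1 + ((-1054 - 486)/(552 - 123))/3 = -1 + (-1540/429)/3 = -1 + (-1540*1/429)/3 = -1 + (⅓)*(-140/39) = -1 - 140/117 = -257/117 ≈ -2.1966)
Y(d) = 54*d (Y(d) = (2*d)*27 = 54*d)
-Y(w) = -54*(-257)/117 = -1*(-1542/13) = 1542/13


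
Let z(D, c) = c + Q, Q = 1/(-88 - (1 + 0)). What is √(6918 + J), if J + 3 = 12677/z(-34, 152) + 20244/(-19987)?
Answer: √6314653911090943682/30040461 ≈ 83.650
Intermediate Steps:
Q = -1/89 (Q = 1/(-88 - 1*1) = 1/(-88 - 1) = 1/(-89) = -1/89 ≈ -0.011236)
z(D, c) = -1/89 + c (z(D, c) = c - 1/89 = -1/89 + c)
J = 21465459676/270364149 (J = -3 + (12677/(-1/89 + 152) + 20244/(-19987)) = -3 + (12677/(13527/89) + 20244*(-1/19987)) = -3 + (12677*(89/13527) - 20244/19987) = -3 + (1128253/13527 - 20244/19987) = -3 + 22276552123/270364149 = 21465459676/270364149 ≈ 79.395)
√(6918 + J) = √(6918 + 21465459676/270364149) = √(1891844642458/270364149) = √6314653911090943682/30040461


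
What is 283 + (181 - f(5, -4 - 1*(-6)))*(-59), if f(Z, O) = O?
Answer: -10278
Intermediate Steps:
283 + (181 - f(5, -4 - 1*(-6)))*(-59) = 283 + (181 - (-4 - 1*(-6)))*(-59) = 283 + (181 - (-4 + 6))*(-59) = 283 + (181 - 1*2)*(-59) = 283 + (181 - 2)*(-59) = 283 + 179*(-59) = 283 - 10561 = -10278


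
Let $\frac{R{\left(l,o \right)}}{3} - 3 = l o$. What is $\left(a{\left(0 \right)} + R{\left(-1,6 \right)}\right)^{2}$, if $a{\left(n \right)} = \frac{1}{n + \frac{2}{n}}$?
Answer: $81$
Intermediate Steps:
$R{\left(l,o \right)} = 9 + 3 l o$
$\left(a{\left(0 \right)} + R{\left(-1,6 \right)}\right)^{2} = \left(\frac{0}{2 + 0^{2}} + \left(9 + 3 \left(-1\right) 6\right)\right)^{2} = \left(\frac{0}{2 + 0} + \left(9 - 18\right)\right)^{2} = \left(\frac{0}{2} - 9\right)^{2} = \left(0 \cdot \frac{1}{2} - 9\right)^{2} = \left(0 - 9\right)^{2} = \left(-9\right)^{2} = 81$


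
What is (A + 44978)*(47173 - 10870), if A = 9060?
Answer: 1961741514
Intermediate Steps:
(A + 44978)*(47173 - 10870) = (9060 + 44978)*(47173 - 10870) = 54038*36303 = 1961741514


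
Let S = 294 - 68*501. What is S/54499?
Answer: -33774/54499 ≈ -0.61972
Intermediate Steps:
S = -33774 (S = 294 - 34068 = -33774)
S/54499 = -33774/54499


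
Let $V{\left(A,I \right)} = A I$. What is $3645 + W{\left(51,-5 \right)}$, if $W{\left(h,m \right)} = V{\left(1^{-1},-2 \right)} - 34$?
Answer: $3609$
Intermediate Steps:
$W{\left(h,m \right)} = -36$ ($W{\left(h,m \right)} = 1^{-1} \left(-2\right) - 34 = 1 \left(-2\right) - 34 = -2 - 34 = -36$)
$3645 + W{\left(51,-5 \right)} = 3645 - 36 = 3609$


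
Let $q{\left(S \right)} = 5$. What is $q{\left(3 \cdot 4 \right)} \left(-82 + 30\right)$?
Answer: $-260$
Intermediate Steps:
$q{\left(3 \cdot 4 \right)} \left(-82 + 30\right) = 5 \left(-82 + 30\right) = 5 \left(-52\right) = -260$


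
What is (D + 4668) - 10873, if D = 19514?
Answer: 13309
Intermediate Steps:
(D + 4668) - 10873 = (19514 + 4668) - 10873 = 24182 - 10873 = 13309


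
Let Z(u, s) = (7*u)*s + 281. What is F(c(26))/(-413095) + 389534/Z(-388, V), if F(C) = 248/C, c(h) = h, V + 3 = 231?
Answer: -2091965872398/3323998247245 ≈ -0.62935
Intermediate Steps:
V = 228 (V = -3 + 231 = 228)
Z(u, s) = 281 + 7*s*u (Z(u, s) = 7*s*u + 281 = 281 + 7*s*u)
F(c(26))/(-413095) + 389534/Z(-388, V) = (248/26)/(-413095) + 389534/(281 + 7*228*(-388)) = (248*(1/26))*(-1/413095) + 389534/(281 - 619248) = (124/13)*(-1/413095) + 389534/(-618967) = -124/5370235 + 389534*(-1/618967) = -124/5370235 - 389534/618967 = -2091965872398/3323998247245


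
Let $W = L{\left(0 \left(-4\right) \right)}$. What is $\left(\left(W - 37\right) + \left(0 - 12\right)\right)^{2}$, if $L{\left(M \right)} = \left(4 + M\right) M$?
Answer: $2401$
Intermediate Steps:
$L{\left(M \right)} = M \left(4 + M\right)$
$W = 0$ ($W = 0 \left(-4\right) \left(4 + 0 \left(-4\right)\right) = 0 \left(4 + 0\right) = 0 \cdot 4 = 0$)
$\left(\left(W - 37\right) + \left(0 - 12\right)\right)^{2} = \left(\left(0 - 37\right) + \left(0 - 12\right)\right)^{2} = \left(-37 + \left(0 - 12\right)\right)^{2} = \left(-37 - 12\right)^{2} = \left(-49\right)^{2} = 2401$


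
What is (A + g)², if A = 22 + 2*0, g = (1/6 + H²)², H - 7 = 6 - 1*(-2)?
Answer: 3334250436049/1296 ≈ 2.5727e+9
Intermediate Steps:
H = 15 (H = 7 + (6 - 1*(-2)) = 7 + (6 + 2) = 7 + 8 = 15)
g = 1825201/36 (g = (1/6 + 15²)² = (1*(⅙) + 225)² = (⅙ + 225)² = (1351/6)² = 1825201/36 ≈ 50700.)
A = 22 (A = 22 + 0 = 22)
(A + g)² = (22 + 1825201/36)² = (1825993/36)² = 3334250436049/1296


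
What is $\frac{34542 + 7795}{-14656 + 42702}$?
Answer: $\frac{42337}{28046} \approx 1.5096$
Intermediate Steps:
$\frac{34542 + 7795}{-14656 + 42702} = \frac{42337}{28046}$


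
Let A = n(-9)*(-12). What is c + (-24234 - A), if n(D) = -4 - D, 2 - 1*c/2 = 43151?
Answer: -110472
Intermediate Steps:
c = -86298 (c = 4 - 2*43151 = 4 - 86302 = -86298)
A = -60 (A = (-4 - 1*(-9))*(-12) = (-4 + 9)*(-12) = 5*(-12) = -60)
c + (-24234 - A) = -86298 + (-24234 - 1*(-60)) = -86298 + (-24234 + 60) = -86298 - 24174 = -110472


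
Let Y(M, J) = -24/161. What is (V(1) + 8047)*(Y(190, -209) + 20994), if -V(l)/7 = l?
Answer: 27175280400/161 ≈ 1.6879e+8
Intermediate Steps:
V(l) = -7*l
Y(M, J) = -24/161 (Y(M, J) = -24*1/161 = -24/161)
(V(1) + 8047)*(Y(190, -209) + 20994) = (-7*1 + 8047)*(-24/161 + 20994) = (-7 + 8047)*(3380010/161) = 8040*(3380010/161) = 27175280400/161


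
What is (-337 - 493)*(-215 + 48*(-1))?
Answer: 218290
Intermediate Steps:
(-337 - 493)*(-215 + 48*(-1)) = -830*(-215 - 48) = -830*(-263) = 218290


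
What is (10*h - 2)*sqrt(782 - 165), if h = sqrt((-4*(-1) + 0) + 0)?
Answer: 18*sqrt(617) ≈ 447.11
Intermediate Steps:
h = 2 (h = sqrt((4 + 0) + 0) = sqrt(4 + 0) = sqrt(4) = 2)
(10*h - 2)*sqrt(782 - 165) = (10*2 - 2)*sqrt(782 - 165) = (20 - 2)*sqrt(617) = 18*sqrt(617)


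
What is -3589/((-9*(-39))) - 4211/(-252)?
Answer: 63737/9828 ≈ 6.4852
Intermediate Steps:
-3589/((-9*(-39))) - 4211/(-252) = -3589/351 - 4211*(-1/252) = -3589*1/351 + 4211/252 = -3589/351 + 4211/252 = 63737/9828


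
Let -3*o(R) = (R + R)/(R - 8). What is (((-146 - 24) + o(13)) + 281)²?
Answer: 2686321/225 ≈ 11939.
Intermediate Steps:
o(R) = -2*R/(3*(-8 + R)) (o(R) = -(R + R)/(3*(R - 8)) = -2*R/(3*(-8 + R)))
(((-146 - 24) + o(13)) + 281)² = (((-146 - 24) - 2*13/(-24 + 3*13)) + 281)² = ((-170 - 2*13/(-24 + 39)) + 281)² = ((-170 - 2*13/15) + 281)² = ((-170 - 2*13*1/15) + 281)² = ((-170 - 26/15) + 281)² = (-2576/15 + 281)² = (1639/15)² = 2686321/225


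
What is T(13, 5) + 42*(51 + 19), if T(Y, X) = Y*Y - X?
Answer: 3104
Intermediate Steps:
T(Y, X) = Y² - X
T(13, 5) + 42*(51 + 19) = (13² - 1*5) + 42*(51 + 19) = (169 - 5) + 42*70 = 164 + 2940 = 3104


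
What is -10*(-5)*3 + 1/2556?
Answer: 383401/2556 ≈ 150.00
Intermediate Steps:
-10*(-5)*3 + 1/2556 = 50*3 + 1/2556 = 150 + 1/2556 = 383401/2556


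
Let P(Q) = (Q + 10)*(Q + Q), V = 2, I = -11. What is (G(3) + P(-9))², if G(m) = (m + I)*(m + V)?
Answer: 3364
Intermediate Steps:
G(m) = (-11 + m)*(2 + m) (G(m) = (m - 11)*(m + 2) = (-11 + m)*(2 + m))
P(Q) = 2*Q*(10 + Q) (P(Q) = (10 + Q)*(2*Q) = 2*Q*(10 + Q))
(G(3) + P(-9))² = ((-22 + 3² - 9*3) + 2*(-9)*(10 - 9))² = ((-22 + 9 - 27) + 2*(-9)*1)² = (-40 - 18)² = (-58)² = 3364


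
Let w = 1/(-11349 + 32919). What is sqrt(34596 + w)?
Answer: sqrt(16096304501970)/21570 ≈ 186.00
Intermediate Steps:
w = 1/21570 ≈ 4.6361e-5
sqrt(34596 + w) = sqrt(34596 + 1/21570) = sqrt(746235721/21570) = sqrt(16096304501970)/21570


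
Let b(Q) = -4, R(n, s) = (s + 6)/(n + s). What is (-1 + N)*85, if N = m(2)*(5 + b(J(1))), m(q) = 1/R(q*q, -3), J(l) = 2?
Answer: -170/3 ≈ -56.667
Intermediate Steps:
R(n, s) = (6 + s)/(n + s)
m(q) = -1 + q**2/3 (m(q) = 1/((6 - 3)/(q*q - 3)) = 1/(3/(q**2 - 3)) = 1/(3/(-3 + q**2)) = -1 + q**2/3)
N = 1/3 (N = (-1 + (1/3)*2**2)*(5 - 4) = (-1 + (1/3)*4)*1 = (-1 + 4/3)*1 = (1/3)*1 = 1/3 ≈ 0.33333)
(-1 + N)*85 = (-1 + 1/3)*85 = -2/3*85 = -170/3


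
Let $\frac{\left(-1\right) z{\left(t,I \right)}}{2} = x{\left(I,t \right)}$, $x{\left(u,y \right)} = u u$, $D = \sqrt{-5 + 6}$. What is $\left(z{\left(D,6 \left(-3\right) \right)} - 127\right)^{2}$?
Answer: $600625$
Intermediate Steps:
$D = 1$ ($D = \sqrt{1} = 1$)
$x{\left(u,y \right)} = u^{2}$
$z{\left(t,I \right)} = - 2 I^{2}$
$\left(z{\left(D,6 \left(-3\right) \right)} - 127\right)^{2} = \left(- 2 \left(6 \left(-3\right)\right)^{2} - 127\right)^{2} = \left(- 2 \left(-18\right)^{2} - 127\right)^{2} = \left(\left(-2\right) 324 - 127\right)^{2} = \left(-648 - 127\right)^{2} = \left(-775\right)^{2} = 600625$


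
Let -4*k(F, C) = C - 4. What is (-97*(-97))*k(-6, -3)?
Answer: 65863/4 ≈ 16466.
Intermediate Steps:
k(F, C) = 1 - C/4 (k(F, C) = -(C - 4)/4 = -(-4 + C)/4 = 1 - C/4)
(-97*(-97))*k(-6, -3) = (-97*(-97))*(1 - ¼*(-3)) = 9409*(1 + ¾) = 9409*(7/4) = 65863/4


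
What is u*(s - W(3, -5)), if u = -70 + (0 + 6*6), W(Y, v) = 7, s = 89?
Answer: -2788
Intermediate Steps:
u = -34 (u = -70 + (0 + 36) = -70 + 36 = -34)
u*(s - W(3, -5)) = -34*(89 - 1*7) = -34*(89 - 7) = -34*82 = -2788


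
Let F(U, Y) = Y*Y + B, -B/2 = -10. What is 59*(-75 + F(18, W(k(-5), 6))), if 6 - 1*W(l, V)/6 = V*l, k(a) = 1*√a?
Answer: -309101 - 152928*I*√5 ≈ -3.091e+5 - 3.4196e+5*I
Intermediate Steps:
B = 20 (B = -2*(-10) = 20)
k(a) = √a
W(l, V) = 36 - 6*V*l
F(U, Y) = 20 + Y² (F(U, Y) = Y*Y + 20 = Y² + 20 = 20 + Y²)
59*(-75 + F(18, W(k(-5), 6))) = 59*(-75 + (20 + (36 - 6*6*√(-5))²)) = 59*(-75 + (20 + (36 - 6*6*I*√5)²)) = 59*(-75 + (20 + (36 - 36*I*√5)²)) = 59*(-55 + (36 - 36*I*√5)²) = -3245 + 59*(36 - 36*I*√5)²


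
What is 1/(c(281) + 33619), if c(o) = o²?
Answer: 1/112580 ≈ 8.8826e-6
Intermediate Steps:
1/(c(281) + 33619) = 1/(281² + 33619) = 1/(78961 + 33619) = 1/112580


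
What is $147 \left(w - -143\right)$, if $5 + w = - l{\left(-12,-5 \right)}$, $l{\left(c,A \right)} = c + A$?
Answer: $22785$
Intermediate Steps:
$l{\left(c,A \right)} = A + c$
$w = 12$ ($w = -5 - \left(-5 - 12\right) = -5 - -17 = -5 + 17 = 12$)
$147 \left(w - -143\right) = 147 \left(12 - -143\right) = 147 \left(12 + 143\right) = 147 \cdot 155 = 22785$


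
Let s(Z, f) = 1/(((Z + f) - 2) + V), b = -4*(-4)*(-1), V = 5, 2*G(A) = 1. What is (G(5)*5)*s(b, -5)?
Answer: -5/36 ≈ -0.13889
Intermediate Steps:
G(A) = 1/2 (G(A) = (1/2)*1 = 1/2)
b = -16 (b = 16*(-1) = -16)
s(Z, f) = 1/(3 + Z + f) (s(Z, f) = 1/(((Z + f) - 2) + 5) = 1/((-2 + Z + f) + 5) = 1/(3 + Z + f))
(G(5)*5)*s(b, -5) = ((1/2)*5)/(3 - 16 - 5) = (5/2)/(-18) = (5/2)*(-1/18) = -5/36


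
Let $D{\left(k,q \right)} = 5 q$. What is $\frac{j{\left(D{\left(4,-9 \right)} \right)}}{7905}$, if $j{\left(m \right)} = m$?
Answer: $- \frac{3}{527} \approx -0.0056926$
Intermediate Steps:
$\frac{j{\left(D{\left(4,-9 \right)} \right)}}{7905} = \frac{5 \left(-9\right)}{7905} = \left(-45\right) \frac{1}{7905} = - \frac{3}{527}$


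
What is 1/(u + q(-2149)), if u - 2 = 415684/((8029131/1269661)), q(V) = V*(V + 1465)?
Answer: 8029131/12329941944382 ≈ 6.5119e-7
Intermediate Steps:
q(V) = V*(1465 + V)
u = 527793821386/8029131 (u = 2 + 415684/((8029131/1269661)) = 2 + 415684/((8029131*(1/1269661))) = 2 + 415684/(8029131/1269661) = 2 + 415684*(1269661/8029131) = 2 + 527777763124/8029131 = 527793821386/8029131 ≈ 65735.)
1/(u + q(-2149)) = 1/(527793821386/8029131 - 2149*(1465 - 2149)) = 1/(527793821386/8029131 - 2149*(-684)) = 1/(527793821386/8029131 + 1469916) = 1/(12329941944382/8029131) = 8029131/12329941944382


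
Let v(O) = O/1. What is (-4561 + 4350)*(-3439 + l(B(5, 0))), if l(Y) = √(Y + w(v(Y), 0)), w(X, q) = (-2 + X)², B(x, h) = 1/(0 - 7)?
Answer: 725629 - 211*√218/7 ≈ 7.2518e+5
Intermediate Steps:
v(O) = O (v(O) = O*1 = O)
B(x, h) = -⅐ (B(x, h) = 1/(-7) = -⅐)
l(Y) = √(Y + (-2 + Y)²)
(-4561 + 4350)*(-3439 + l(B(5, 0))) = (-4561 + 4350)*(-3439 + √(-⅐ + (-2 - ⅐)²)) = -211*(-3439 + √(-⅐ + (-15/7)²)) = -211*(-3439 + √(-⅐ + 225/49)) = -211*(-3439 + √(218/49)) = -211*(-3439 + √218/7) = 725629 - 211*√218/7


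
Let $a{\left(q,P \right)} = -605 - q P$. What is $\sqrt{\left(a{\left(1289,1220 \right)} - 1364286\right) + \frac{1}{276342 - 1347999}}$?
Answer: $\frac{2 i \sqrt{93709300738387926}}{357219} \approx 1713.9 i$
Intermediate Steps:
$a{\left(q,P \right)} = -605 - P q$
$\sqrt{\left(a{\left(1289,1220 \right)} - 1364286\right) + \frac{1}{276342 - 1347999}} = \sqrt{\left(\left(-605 - 1220 \cdot 1289\right) - 1364286\right) + \frac{1}{276342 - 1347999}} = \sqrt{\left(\left(-605 - 1572580\right) - 1364286\right) + \frac{1}{276342 - 1347999}} = \sqrt{\left(-1573185 - 1364286\right) + \frac{1}{-1071657}} = \sqrt{-2937471 - \frac{1}{1071657}} = \sqrt{- \frac{3147961359448}{1071657}} = \frac{2 i \sqrt{93709300738387926}}{357219}$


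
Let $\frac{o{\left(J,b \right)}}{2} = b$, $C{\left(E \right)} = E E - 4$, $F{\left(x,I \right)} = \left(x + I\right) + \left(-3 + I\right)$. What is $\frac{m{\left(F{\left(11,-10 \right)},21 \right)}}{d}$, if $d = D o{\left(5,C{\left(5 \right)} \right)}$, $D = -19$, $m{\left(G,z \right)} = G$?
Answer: $\frac{2}{133} \approx 0.015038$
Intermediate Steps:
$F{\left(x,I \right)} = -3 + x + 2 I$ ($F{\left(x,I \right)} = \left(I + x\right) + \left(-3 + I\right) = -3 + x + 2 I$)
$C{\left(E \right)} = -4 + E^{2}$ ($C{\left(E \right)} = E^{2} - 4 = -4 + E^{2}$)
$o{\left(J,b \right)} = 2 b$
$d = -798$ ($d = - 19 \cdot 2 \left(-4 + 5^{2}\right) = - 19 \cdot 2 \left(-4 + 25\right) = - 19 \cdot 2 \cdot 21 = \left(-19\right) 42 = -798$)
$\frac{m{\left(F{\left(11,-10 \right)},21 \right)}}{d} = \frac{-3 + 11 + 2 \left(-10\right)}{-798} = \left(-3 + 11 - 20\right) \left(- \frac{1}{798}\right) = \left(-12\right) \left(- \frac{1}{798}\right) = \frac{2}{133}$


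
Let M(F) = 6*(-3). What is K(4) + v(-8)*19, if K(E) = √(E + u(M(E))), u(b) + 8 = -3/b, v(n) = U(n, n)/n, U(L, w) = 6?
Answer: -57/4 + I*√138/6 ≈ -14.25 + 1.9579*I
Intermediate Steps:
M(F) = -18
v(n) = 6/n
u(b) = -8 - 3/b
K(E) = √(-47/6 + E) (K(E) = √(E + (-8 - 3/(-18))) = √(E + (-8 - 3*(-1/18))) = √(E + (-8 + ⅙)) = √(E - 47/6) = √(-47/6 + E))
K(4) + v(-8)*19 = √(-282 + 36*4)/6 + (6/(-8))*19 = √(-282 + 144)/6 + (6*(-⅛))*19 = √(-138)/6 - ¾*19 = (I*√138)/6 - 57/4 = I*√138/6 - 57/4 = -57/4 + I*√138/6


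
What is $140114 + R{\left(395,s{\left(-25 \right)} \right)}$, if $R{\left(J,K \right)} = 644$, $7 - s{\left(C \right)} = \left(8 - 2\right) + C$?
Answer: $140758$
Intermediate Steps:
$s{\left(C \right)} = 1 - C$ ($s{\left(C \right)} = 7 - \left(\left(8 - 2\right) + C\right) = 7 - \left(6 + C\right) = 1 - C$)
$140114 + R{\left(395,s{\left(-25 \right)} \right)} = 140114 + 644 = 140758$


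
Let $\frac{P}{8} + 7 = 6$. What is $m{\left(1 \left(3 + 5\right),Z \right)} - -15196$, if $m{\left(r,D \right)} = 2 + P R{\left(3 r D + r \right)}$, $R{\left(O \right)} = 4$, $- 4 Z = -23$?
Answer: $15166$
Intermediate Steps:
$Z = \frac{23}{4}$ ($Z = \left(- \frac{1}{4}\right) \left(-23\right) = \frac{23}{4} \approx 5.75$)
$P = -8$ ($P = -56 + 8 \cdot 6 = -56 + 48 = -8$)
$m{\left(r,D \right)} = -30$ ($m{\left(r,D \right)} = 2 - 32 = -30$)
$m{\left(1 \left(3 + 5\right),Z \right)} - -15196 = -30 - -15196 = -30 + 15196 = 15166$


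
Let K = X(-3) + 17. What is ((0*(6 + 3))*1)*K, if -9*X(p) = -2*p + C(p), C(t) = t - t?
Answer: 0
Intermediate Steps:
C(t) = 0
X(p) = 2*p/9 (X(p) = -(-2*p + 0)/9 = -(-2)*p/9 = 2*p/9)
K = 49/3 (K = (2/9)*(-3) + 17 = -⅔ + 17 = 49/3 ≈ 16.333)
((0*(6 + 3))*1)*K = ((0*(6 + 3))*1)*(49/3) = ((0*9)*1)*(49/3) = (0*1)*(49/3) = 0*(49/3) = 0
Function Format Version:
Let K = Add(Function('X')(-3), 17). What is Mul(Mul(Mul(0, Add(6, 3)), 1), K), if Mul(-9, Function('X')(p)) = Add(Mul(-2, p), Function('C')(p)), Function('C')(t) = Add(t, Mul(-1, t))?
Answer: 0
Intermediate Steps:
Function('C')(t) = 0
Function('X')(p) = Mul(Rational(2, 9), p) (Function('X')(p) = Mul(Rational(-1, 9), Add(Mul(-2, p), 0)) = Mul(Rational(-1, 9), Mul(-2, p)) = Mul(Rational(2, 9), p))
K = Rational(49, 3) (K = Add(Mul(Rational(2, 9), -3), 17) = Add(Rational(-2, 3), 17) = Rational(49, 3) ≈ 16.333)
Mul(Mul(Mul(0, Add(6, 3)), 1), K) = Mul(Mul(Mul(0, Add(6, 3)), 1), Rational(49, 3)) = Mul(Mul(Mul(0, 9), 1), Rational(49, 3)) = Mul(Mul(0, 1), Rational(49, 3)) = Mul(0, Rational(49, 3)) = 0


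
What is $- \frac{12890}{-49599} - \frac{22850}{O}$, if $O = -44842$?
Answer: $\frac{855675265}{1112059179} \approx 0.76945$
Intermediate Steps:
$- \frac{12890}{-49599} - \frac{22850}{O} = - \frac{12890}{-49599} - \frac{22850}{-44842} = \left(-12890\right) \left(- \frac{1}{49599}\right) - - \frac{11425}{22421} = \frac{12890}{49599} + \frac{11425}{22421} = \frac{855675265}{1112059179}$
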